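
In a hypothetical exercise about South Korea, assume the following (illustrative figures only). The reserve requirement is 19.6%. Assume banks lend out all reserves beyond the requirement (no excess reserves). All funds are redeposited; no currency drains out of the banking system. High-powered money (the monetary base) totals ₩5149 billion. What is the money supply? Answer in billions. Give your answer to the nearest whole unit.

₩26270 billion

With no currency drain or excess reserves, the money multiplier is m = 1/rr = 1/0.196 ≈ 5.10204.
Money supply M = m × MB = 5.10204 × 5149 ≈ 26270.404 billion.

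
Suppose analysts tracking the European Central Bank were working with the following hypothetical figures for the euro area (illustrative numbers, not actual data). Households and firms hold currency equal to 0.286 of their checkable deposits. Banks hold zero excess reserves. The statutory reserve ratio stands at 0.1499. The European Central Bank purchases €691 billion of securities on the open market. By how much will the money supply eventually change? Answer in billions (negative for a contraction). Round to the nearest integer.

€2039 billion

The money multiplier is m = (1 + c) / (rr + c) = (1 + 0.286) / (0.1499 + 0.286) ≈ 2.9502.
The purchase adds 691 billion of base, so ΔM = m × ΔMB = 2.9502 × (+691) = 2038.5882 billion.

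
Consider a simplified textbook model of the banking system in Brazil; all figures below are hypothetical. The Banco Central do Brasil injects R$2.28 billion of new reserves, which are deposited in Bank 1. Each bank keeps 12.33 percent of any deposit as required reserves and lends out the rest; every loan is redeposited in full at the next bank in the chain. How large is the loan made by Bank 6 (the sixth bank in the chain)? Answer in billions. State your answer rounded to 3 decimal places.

R$1.035 billion

Each bank lends a fraction (1 − rr) = 0.8767 of the deposit it receives, so Bank 6 receives 2.28·0.8767^5 and lends 2.28·0.8767^6 ≈ 1.0352 billion.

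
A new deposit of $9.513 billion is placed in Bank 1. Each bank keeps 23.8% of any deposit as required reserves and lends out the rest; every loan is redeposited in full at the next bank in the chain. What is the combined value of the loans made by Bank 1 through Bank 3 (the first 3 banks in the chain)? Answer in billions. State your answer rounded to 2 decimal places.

$16.98 billion

Bank i lends (1 − rr)^i of the original deposit: Bank 1 lends 9.513·0.7620 ≈ 7.2489, Bank 2 lends 9.513·0.7620² ≈ 5.5237, and so on.
Summing a geometric series: total = 9.513·[0.7620·(1 − 0.7620^3) / (1 − 0.7620)] ≈ 16.9816 billion.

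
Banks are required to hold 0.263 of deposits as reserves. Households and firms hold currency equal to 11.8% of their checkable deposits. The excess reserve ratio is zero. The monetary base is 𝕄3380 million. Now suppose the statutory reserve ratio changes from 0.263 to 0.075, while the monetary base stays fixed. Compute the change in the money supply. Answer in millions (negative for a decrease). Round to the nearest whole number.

Initially m₁ = (1 + 0.118) / (0.263 + 0.118) ≈ 2.93438, so M₁ = 2.93438 × 3380 = 9918.2044 million.
After the change m₂ = (1 + 0.118) / (0.075 + 0.118) ≈ 5.79275, so M₂ = 5.79275 × 3380 = 19579.495 million.
ΔM = M₂ − M₁ = 19579.495 − 9918.2044 = 9661.2906 million.

𝕄9661 million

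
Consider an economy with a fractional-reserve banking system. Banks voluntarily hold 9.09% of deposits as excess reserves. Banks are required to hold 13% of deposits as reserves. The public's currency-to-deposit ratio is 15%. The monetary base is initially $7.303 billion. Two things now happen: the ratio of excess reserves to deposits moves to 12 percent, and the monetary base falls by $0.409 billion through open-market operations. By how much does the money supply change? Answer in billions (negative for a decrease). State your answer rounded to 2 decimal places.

-2.82 billion

Before: m₁ = (1 + 0.15) / (0.13 + 0.0909 + 0.15) ≈ 3.1006, MB₁ = 7.303, so M₁ = 3.1006 × 7.303 ≈ 22.6437 billion.
After: m₂ = (1 + 0.15) / (0.13 + 0.12 + 0.15) = 2.8750, MB₂ = 7.303 − 0.409 = 6.894, so M₂ = 2.8750 × 6.894 ≈ 19.8203 billion.
ΔM = M₂ − M₁ = 19.8203 − 22.6437 = -2.8234 billion.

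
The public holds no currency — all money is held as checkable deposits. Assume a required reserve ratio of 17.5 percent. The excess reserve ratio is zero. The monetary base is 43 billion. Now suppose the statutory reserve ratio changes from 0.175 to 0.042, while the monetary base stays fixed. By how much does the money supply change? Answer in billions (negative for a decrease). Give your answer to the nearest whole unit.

778 billion

Initially m₁ = 1 / (0.175) ≈ 5.7143, so M₁ = 5.7143 × 43 = 245.7149 billion.
After the change m₂ = 1 / (0.042) ≈ 23.8095, so M₂ = 23.8095 × 43 = 1023.8085 billion.
ΔM = M₂ − M₁ = 1023.8085 − 245.7149 = 778.0936 billion.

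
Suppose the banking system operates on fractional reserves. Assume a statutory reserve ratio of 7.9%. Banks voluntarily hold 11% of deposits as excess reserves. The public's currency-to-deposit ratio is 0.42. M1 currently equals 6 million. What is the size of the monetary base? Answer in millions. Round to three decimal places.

2.573 million

The money multiplier is m = (1 + c) / (rr + e + c) = (1 + 0.42) / (0.079 + 0.11 + 0.42) ≈ 2.33169.
MB = M / m = 6 / 2.33169 ≈ 2.5732 million.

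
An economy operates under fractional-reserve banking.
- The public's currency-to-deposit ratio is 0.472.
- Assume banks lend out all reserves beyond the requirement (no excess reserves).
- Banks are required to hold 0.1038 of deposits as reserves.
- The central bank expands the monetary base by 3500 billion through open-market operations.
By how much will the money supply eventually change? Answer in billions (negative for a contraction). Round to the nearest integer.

8948 billion

The money multiplier is m = (1 + c) / (rr + c) = (1 + 0.472) / (0.1038 + 0.472) ≈ 2.55644.
The purchase adds 3500 billion of base, so ΔM = m × ΔMB = 2.55644 × (+3500) = 8947.54 billion.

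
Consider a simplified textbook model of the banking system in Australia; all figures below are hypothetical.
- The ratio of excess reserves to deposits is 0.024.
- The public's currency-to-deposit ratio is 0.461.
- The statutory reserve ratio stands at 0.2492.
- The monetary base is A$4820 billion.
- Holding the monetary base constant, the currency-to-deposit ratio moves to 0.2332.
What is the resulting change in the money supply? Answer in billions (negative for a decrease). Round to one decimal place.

Initially m₁ = (1 + 0.461) / (0.2492 + 0.024 + 0.461) ≈ 1.989921, so M₁ = 1.989921 × 4820 ≈ 9591.4192 billion.
After the change m₂ = (1 + 0.2332) / (0.2492 + 0.024 + 0.2332) ≈ 2.435229, so M₂ = 2.435229 × 4820 ≈ 11737.8038 billion.
ΔM = M₂ − M₁ = 11737.8038 − 9591.4192 = 2146.3846 billion.

A$2146.4 billion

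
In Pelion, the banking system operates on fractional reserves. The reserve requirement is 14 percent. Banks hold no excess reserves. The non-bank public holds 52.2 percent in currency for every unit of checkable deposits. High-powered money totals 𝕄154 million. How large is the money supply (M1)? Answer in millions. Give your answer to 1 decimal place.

The money multiplier is m = (1 + c) / (rr + c) = (1 + 0.522) / (0.14 + 0.522) ≈ 2.29909.
So M = m × MB = 2.29909 × 154 ≈ 354.0599 million.

𝕄354.1 million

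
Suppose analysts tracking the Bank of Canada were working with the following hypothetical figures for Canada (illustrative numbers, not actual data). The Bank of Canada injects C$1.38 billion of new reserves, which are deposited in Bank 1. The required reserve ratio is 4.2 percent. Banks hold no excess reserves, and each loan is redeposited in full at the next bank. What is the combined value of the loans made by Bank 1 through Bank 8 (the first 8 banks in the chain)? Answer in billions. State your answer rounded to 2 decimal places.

C$9.15 billion

Bank i lends (1 − rr)^i of the original deposit: Bank 1 lends 1.38·0.9580 ≈ 1.3220, Bank 2 lends 1.38·0.9580² ≈ 1.2665, and so on.
Summing a geometric series: total = 1.38·[0.9580·(1 − 0.9580^8) / (1 − 0.9580)] ≈ 9.1456 billion.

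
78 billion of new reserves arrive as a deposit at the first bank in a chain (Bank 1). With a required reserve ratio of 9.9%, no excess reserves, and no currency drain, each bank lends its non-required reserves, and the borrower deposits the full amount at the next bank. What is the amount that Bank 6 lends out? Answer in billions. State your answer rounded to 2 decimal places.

Each bank lends a fraction (1 − rr) = 0.9010 of the deposit it receives, so Bank 6 receives 78·0.9010^5 and lends 78·0.9010^6 ≈ 41.7295 billion.

41.73 billion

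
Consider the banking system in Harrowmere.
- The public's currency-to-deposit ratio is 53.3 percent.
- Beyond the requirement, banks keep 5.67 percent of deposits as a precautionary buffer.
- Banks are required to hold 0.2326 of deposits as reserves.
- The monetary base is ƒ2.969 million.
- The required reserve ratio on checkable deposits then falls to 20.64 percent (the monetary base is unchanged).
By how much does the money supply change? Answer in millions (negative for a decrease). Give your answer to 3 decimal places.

ƒ0.182 million

Initially m₁ = (1 + 0.533) / (0.2326 + 0.0567 + 0.533) ≈ 1.86428, so M₁ = 1.86428 × 2.969 ≈ 5.535 million.
After the change m₂ = (1 + 0.533) / (0.2064 + 0.0567 + 0.533) ≈ 1.92564, so M₂ = 1.92564 × 2.969 ≈ 5.7172 million.
ΔM = M₂ − M₁ = 5.7172 − 5.535 = 0.1822 million.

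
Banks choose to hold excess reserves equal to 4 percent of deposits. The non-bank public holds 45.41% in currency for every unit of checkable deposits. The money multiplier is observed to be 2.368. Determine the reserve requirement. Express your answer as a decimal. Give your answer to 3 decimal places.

0.120

Using m = 2.368. Since m = (1 + c)/(c + rr + e), the denominator satisfies c + rr + e = (1 + c)/m = (1 + 0.4541) / 2.368 ≈ 0.614062.
With c = 0.4541 and e = 0.04, the reserve requirement is 0.614062 − 0.4541 − 0.04 = 0.119962.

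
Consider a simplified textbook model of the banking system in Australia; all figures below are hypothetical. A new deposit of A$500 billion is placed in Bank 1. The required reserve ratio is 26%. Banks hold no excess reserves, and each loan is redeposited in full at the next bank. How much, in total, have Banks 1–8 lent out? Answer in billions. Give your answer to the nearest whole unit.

Bank i lends (1 − rr)^i of the original deposit: Bank 1 lends 500·0.7400 = 370.0000, Bank 2 lends 500·0.7400² = 273.8000, and so on.
Summing a geometric series: total = 500·[0.7400·(1 − 0.7400^8) / (1 − 0.7400)] ≈ 1295.1146 billion.

A$1295 billion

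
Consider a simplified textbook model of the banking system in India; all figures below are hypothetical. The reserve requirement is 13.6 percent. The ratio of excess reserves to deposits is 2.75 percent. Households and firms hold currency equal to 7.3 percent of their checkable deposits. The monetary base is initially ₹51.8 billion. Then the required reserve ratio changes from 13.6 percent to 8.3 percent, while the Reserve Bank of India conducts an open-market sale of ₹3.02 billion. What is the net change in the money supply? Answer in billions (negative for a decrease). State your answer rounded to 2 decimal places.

₹50.22 billion

Before: m₁ = (1 + 0.073) / (0.136 + 0.0275 + 0.073) ≈ 4.53700, MB₁ = 51.8, so M₁ = 4.53700 × 51.8 = 235.0166 billion.
After: m₂ = (1 + 0.073) / (0.083 + 0.0275 + 0.073) ≈ 5.84741, MB₂ = 51.8 − 3.02 = 48.78, so M₂ = 5.84741 × 48.78 ≈ 285.2367 billion.
ΔM = M₂ − M₁ = 285.2367 − 235.0166 = 50.2201 billion.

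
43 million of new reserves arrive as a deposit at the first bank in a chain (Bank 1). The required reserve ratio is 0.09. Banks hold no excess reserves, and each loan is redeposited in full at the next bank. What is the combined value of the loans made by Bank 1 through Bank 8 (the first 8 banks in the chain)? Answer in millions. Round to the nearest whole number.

Bank i lends (1 − rr)^i of the original deposit: Bank 1 lends 43·0.9100 = 39.1300, Bank 2 lends 43·0.9100² = 35.6083, and so on.
Summing a geometric series: total = 43·[0.9100·(1 − 0.9100^8) / (1 − 0.9100)] ≈ 230.3224 million.

230 million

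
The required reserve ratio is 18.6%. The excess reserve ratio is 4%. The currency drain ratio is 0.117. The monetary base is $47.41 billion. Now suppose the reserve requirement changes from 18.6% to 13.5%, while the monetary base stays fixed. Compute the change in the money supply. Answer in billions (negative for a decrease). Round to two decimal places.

$26.97 billion

Initially m₁ = (1 + 0.117) / (0.186 + 0.04 + 0.117) ≈ 3.25656, so M₁ = 3.25656 × 47.41 ≈ 154.3935 billion.
After the change m₂ = (1 + 0.117) / (0.135 + 0.04 + 0.117) ≈ 3.82534, so M₂ = 3.82534 × 47.41 ≈ 181.3594 billion.
ΔM = M₂ − M₁ = 181.3594 − 154.3935 = 26.9659 billion.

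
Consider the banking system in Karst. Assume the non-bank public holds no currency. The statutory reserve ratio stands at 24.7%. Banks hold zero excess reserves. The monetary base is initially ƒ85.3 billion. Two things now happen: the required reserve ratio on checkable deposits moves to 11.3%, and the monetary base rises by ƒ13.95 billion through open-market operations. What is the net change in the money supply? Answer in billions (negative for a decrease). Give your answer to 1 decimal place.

Before: m₁ = 1 / (0.247) ≈ 4.0486, MB₁ = 85.3, so M₁ = 4.0486 × 85.3 ≈ 345.3456 billion.
After: m₂ = 1 / (0.113) ≈ 8.8496, MB₂ = 85.3 + 13.95 = 99.25, so M₂ = 8.8496 × 99.25 = 878.3228 billion.
ΔM = M₂ − M₁ = 878.3228 − 345.3456 = 532.9772 billion.

ƒ533.0 billion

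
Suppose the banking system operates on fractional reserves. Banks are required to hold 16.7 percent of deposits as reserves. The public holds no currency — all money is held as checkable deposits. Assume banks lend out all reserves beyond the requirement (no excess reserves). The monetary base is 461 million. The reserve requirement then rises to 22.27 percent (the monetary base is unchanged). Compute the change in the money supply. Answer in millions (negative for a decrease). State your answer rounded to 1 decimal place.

-690.4 million

Initially m₁ = 1 / (0.167) ≈ 5.98802, so M₁ = 5.98802 × 461 ≈ 2760.4772 million.
After the change m₂ = 1 / (0.2227) ≈ 4.49035, so M₂ = 4.49035 × 461 ≈ 2070.0514 million.
ΔM = M₂ − M₁ = 2070.0514 − 2760.4772 = -690.4258 million.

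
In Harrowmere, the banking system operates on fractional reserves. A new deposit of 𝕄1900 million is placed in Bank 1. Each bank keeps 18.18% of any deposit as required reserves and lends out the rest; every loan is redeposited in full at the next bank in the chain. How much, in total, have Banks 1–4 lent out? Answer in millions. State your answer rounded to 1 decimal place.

𝕄4718.8 million

Bank i lends (1 − rr)^i of the original deposit: Bank 1 lends 1900·0.8182 = 1554.5800, Bank 2 lends 1900·0.8182² ≈ 1271.9574, and so on.
Summing a geometric series: total = 1900·[0.8182·(1 − 0.8182^4) / (1 − 0.8182)] ≈ 4718.7663 million.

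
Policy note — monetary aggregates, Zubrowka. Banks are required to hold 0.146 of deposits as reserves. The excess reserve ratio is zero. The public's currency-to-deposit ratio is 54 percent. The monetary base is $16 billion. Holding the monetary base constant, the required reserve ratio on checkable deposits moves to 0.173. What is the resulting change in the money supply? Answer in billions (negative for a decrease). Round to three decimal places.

-1.360 billion

Initially m₁ = (1 + 0.54) / (0.146 + 0.54) ≈ 2.244898, so M₁ = 2.244898 × 16 ≈ 35.9184 billion.
After the change m₂ = (1 + 0.54) / (0.173 + 0.54) ≈ 2.159888, so M₂ = 2.159888 × 16 ≈ 34.5582 billion.
ΔM = M₂ − M₁ = 34.5582 − 35.9184 = -1.3602 billion.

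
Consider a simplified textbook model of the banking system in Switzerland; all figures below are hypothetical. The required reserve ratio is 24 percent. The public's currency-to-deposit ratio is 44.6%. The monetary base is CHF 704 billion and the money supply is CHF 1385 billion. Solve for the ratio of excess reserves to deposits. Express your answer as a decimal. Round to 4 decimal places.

Using m = M/MB = 1385/704 ≈ 1.967330. Since m = (1 + c)/(c + rr + e), the denominator satisfies c + rr + e = (1 + c)/m = (1 + 0.446) / 1.967330 ≈ 0.735006.
With c = 0.446 and rr = 0.24, the ratio of excess reserves to deposits is 0.735006 − 0.446 − 0.24 = 0.049006.

0.0490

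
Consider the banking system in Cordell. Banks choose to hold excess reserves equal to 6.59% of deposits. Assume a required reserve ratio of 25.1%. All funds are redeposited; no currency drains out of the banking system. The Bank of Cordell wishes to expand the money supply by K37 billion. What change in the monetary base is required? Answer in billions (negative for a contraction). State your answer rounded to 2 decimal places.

K11.73 billion

The money multiplier is m = 1 / (rr + e) = 1 / (0.251 + 0.0659) ≈ 3.15557.
ΔMB = ΔM / m = (+37) / 3.15557 ≈ 11.7253 billion.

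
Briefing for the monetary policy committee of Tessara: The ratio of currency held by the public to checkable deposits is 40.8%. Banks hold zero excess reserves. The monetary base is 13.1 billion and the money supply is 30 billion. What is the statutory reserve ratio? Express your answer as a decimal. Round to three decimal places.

0.207

Using m = M/MB = 30/13.1 ≈ 2.290076. Since m = (1 + c)/(c + rr + e), the denominator satisfies c + rr + e = (1 + c)/m = (1 + 0.408) / 2.290076 ≈ 0.614827.
With c = 0.408 and e = 0, the statutory reserve ratio is 0.614827 − 0.408 − 0 = 0.206827.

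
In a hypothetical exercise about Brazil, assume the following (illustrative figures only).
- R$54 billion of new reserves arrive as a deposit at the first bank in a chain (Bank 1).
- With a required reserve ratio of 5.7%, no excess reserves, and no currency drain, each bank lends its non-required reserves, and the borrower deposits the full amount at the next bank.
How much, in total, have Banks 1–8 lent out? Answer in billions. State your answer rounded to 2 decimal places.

R$334.74 billion

Bank i lends (1 − rr)^i of the original deposit: Bank 1 lends 54·0.9430 = 50.9220, Bank 2 lends 54·0.9430² ≈ 48.0194, and so on.
Summing a geometric series: total = 54·[0.9430·(1 − 0.9430^8) / (1 − 0.9430)] ≈ 334.7386 billion.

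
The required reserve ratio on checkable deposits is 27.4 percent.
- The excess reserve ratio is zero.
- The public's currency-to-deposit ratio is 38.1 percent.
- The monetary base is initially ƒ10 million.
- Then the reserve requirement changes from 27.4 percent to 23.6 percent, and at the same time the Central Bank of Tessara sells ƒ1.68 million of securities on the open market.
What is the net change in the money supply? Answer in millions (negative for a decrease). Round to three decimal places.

-2.462 million

Before: m₁ = (1 + 0.381) / (0.274 + 0.381) ≈ 2.10840, MB₁ = 10, so M₁ = 2.10840 × 10 = 21.084 million.
After: m₂ = (1 + 0.381) / (0.236 + 0.381) ≈ 2.23825, MB₂ = 10 − 1.68 = 8.32, so M₂ = 2.23825 × 8.32 ≈ 18.6222 million.
ΔM = M₂ − M₁ = 18.6222 − 21.084 = -2.4618 million.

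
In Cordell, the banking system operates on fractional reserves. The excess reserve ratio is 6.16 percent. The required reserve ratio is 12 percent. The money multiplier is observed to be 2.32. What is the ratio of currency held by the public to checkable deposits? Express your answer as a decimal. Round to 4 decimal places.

0.4384

Using m = 2.32. From m = (1 + c)/(c + rr + e), rearranging gives 1 + c = m·(c + rr + e), so c·(1 − m) = m·(rr + e) − 1.
Hence c = [m·(rr + e) − 1]/(1 − m) = [2.32 × (0.12 + 0.0616) − 1] / (1 − 2.32) = 0.438400.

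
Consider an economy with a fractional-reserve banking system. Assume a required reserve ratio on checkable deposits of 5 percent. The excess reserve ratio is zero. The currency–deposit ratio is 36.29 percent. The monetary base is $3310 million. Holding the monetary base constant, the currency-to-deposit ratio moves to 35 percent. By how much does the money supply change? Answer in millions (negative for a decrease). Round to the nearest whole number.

$246 million

Initially m₁ = (1 + 0.3629) / (0.05 + 0.3629) ≈ 3.30080, so M₁ = 3.30080 × 3310 = 10925.648 million.
After the change m₂ = (1 + 0.35) / (0.05 + 0.35) = 3.37500, so M₂ = 3.37500 × 3310 = 11171.25 million.
ΔM = M₂ − M₁ = 11171.25 − 10925.648 = 245.602 million.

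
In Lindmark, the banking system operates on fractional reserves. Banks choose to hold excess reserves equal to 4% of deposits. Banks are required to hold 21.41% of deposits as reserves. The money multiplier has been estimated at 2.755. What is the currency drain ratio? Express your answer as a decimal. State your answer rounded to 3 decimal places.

0.171

Using m = 2.755. From m = (1 + c)/(c + rr + e), rearranging gives 1 + c = m·(c + rr + e), so c·(1 − m) = m·(rr + e) − 1.
Hence c = [m·(rr + e) − 1]/(1 − m) = [2.755 × (0.2141 + 0.04) − 1] / (1 − 2.755) ≈ 0.170914.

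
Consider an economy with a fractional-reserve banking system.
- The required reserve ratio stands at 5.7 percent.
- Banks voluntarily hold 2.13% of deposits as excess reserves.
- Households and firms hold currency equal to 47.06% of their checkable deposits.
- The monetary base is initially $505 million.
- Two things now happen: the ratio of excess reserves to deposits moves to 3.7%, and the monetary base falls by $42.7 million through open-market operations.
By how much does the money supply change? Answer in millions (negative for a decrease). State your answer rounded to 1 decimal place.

Before: m₁ = (1 + 0.4706) / (0.057 + 0.0213 + 0.4706) ≈ 2.67918, MB₁ = 505, so M₁ = 2.67918 × 505 = 1352.9859 million.
After: m₂ = (1 + 0.4706) / (0.057 + 0.037 + 0.4706) ≈ 2.60468, MB₂ = 505 − 42.7 = 462.3, so M₂ = 2.60468 × 462.3 ≈ 1204.1436 million.
ΔM = M₂ − M₁ = 1204.1436 − 1352.9859 = -148.8423 million.

-148.8 million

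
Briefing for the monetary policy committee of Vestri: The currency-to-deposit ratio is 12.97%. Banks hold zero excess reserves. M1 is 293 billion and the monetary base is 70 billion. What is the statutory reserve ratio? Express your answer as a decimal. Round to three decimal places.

0.140

Using m = M/MB = 293/70 ≈ 4.185714. Since m = (1 + c)/(c + rr + e), the denominator satisfies c + rr + e = (1 + c)/m = (1 + 0.1297) / 4.185714 ≈ 0.269894.
With c = 0.1297 and e = 0, the statutory reserve ratio is 0.269894 − 0.1297 − 0 = 0.140194.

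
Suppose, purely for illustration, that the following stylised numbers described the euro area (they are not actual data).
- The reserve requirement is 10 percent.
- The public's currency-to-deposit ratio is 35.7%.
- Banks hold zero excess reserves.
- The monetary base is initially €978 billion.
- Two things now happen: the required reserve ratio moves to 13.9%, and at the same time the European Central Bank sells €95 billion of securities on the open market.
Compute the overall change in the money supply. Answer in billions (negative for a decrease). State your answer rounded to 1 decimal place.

-488.3 billion

Before: m₁ = (1 + 0.357) / (0.1 + 0.357) ≈ 2.96937, MB₁ = 978, so M₁ = 2.96937 × 978 ≈ 2904.0439 billion.
After: m₂ = (1 + 0.357) / (0.139 + 0.357) ≈ 2.73589, MB₂ = 978 − 95 = 883, so M₂ = 2.73589 × 883 ≈ 2415.7909 billion.
ΔM = M₂ − M₁ = 2415.7909 − 2904.0439 = -488.253 billion.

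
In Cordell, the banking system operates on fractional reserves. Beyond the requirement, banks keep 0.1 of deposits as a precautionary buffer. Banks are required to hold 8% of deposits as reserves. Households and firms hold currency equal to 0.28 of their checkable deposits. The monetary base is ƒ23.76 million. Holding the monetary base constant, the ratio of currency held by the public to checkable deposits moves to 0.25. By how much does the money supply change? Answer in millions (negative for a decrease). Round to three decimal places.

Initially m₁ = (1 + 0.28) / (0.08 + 0.1 + 0.28) ≈ 2.782609, so M₁ = 2.782609 × 23.76 ≈ 66.1148 million.
After the change m₂ = (1 + 0.25) / (0.08 + 0.1 + 0.25) ≈ 2.906977, so M₂ = 2.906977 × 23.76 ≈ 69.0698 million.
ΔM = M₂ − M₁ = 69.0698 − 66.1148 = 2.955 million.

ƒ2.955 million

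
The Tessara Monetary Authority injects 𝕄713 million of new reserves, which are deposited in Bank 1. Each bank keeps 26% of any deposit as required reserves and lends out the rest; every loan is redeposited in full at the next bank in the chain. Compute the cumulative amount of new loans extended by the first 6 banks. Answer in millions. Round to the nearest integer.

𝕄1696 million

Bank i lends (1 − rr)^i of the original deposit: Bank 1 lends 713·0.7400 = 527.6200, Bank 2 lends 713·0.7400² = 390.4388, and so on.
Summing a geometric series: total = 713·[0.7400·(1 − 0.7400^6) / (1 − 0.7400)] ≈ 1696.0822 million.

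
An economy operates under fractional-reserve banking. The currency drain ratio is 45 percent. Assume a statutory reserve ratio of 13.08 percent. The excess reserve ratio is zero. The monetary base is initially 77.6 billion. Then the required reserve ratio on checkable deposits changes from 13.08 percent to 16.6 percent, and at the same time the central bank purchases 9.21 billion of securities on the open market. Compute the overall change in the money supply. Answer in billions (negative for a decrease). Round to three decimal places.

10.609 billion

Before: m₁ = (1 + 0.45) / (0.1308 + 0.45) ≈ 2.496556, MB₁ = 77.6, so M₁ = 2.496556 × 77.6 ≈ 193.7327 billion.
After: m₂ = (1 + 0.45) / (0.166 + 0.45) ≈ 2.353896, MB₂ = 77.6 + 9.21 = 86.81, so M₂ = 2.353896 × 86.81 ≈ 204.3417 billion.
ΔM = M₂ − M₁ = 204.3417 − 193.7327 = 10.609 billion.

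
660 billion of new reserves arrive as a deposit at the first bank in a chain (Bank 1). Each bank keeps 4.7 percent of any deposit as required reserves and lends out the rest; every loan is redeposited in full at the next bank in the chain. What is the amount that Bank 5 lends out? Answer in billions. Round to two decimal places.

Each bank lends a fraction (1 − rr) = 0.9530 of the deposit it receives, so Bank 5 receives 660·0.9530^4 and lends 660·0.9530^5 ≈ 518.8101 billion.

518.81 billion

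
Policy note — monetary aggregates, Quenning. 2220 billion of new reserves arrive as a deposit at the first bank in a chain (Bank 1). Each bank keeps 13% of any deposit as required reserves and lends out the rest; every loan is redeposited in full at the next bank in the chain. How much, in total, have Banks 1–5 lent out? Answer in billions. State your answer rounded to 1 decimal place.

7451.9 billion

Bank i lends (1 − rr)^i of the original deposit: Bank 1 lends 2220·0.8700 = 1931.4000, Bank 2 lends 2220·0.8700² = 1680.3180, and so on.
Summing a geometric series: total = 2220·[0.8700·(1 − 0.8700^5) / (1 − 0.8700)] ≈ 7451.9218 billion.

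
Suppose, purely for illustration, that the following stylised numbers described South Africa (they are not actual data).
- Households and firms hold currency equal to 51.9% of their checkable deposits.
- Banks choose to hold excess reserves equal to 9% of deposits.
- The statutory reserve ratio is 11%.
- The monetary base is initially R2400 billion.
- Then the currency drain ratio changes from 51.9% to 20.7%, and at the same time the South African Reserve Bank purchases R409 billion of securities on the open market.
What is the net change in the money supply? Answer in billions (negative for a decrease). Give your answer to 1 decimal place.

Before: m₁ = (1 + 0.519) / (0.11 + 0.09 + 0.519) ≈ 2.112656, MB₁ = 2400, so M₁ = 2.112656 × 2400 = 5070.3744 billion.
After: m₂ = (1 + 0.207) / (0.11 + 0.09 + 0.207) ≈ 2.965602, MB₂ = 2400 + 409 = 2809, so M₂ = 2.965602 × 2809 ≈ 8330.376 billion.
ΔM = M₂ − M₁ = 8330.376 − 5070.3744 = 3260.0016 billion.

R3260.0 billion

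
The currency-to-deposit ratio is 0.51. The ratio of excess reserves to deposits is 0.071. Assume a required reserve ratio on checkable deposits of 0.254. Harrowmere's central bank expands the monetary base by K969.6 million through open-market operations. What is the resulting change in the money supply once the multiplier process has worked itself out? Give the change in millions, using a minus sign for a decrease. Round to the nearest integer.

The money multiplier is m = (1 + c) / (rr + e + c) = (1 + 0.51) / (0.254 + 0.071 + 0.51) ≈ 1.8084.
The purchase adds 969.6 million of base, so ΔM = m × ΔMB = 1.8084 × (+969.6) ≈ 1753.4246 million.

K1753 million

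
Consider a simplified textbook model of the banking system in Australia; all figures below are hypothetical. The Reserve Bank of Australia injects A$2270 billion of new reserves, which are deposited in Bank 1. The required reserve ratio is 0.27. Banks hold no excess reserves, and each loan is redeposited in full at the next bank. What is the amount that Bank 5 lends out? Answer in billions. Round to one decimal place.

Each bank lends a fraction (1 − rr) = 0.7300 of the deposit it receives, so Bank 5 receives 2270·0.7300^4 and lends 2270·0.7300^5 ≈ 470.5873 billion.

A$470.6 billion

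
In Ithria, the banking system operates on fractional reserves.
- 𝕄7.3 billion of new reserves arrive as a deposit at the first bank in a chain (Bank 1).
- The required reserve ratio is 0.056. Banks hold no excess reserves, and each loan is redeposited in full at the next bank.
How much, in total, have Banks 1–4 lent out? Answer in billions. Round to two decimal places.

𝕄25.33 billion

Bank i lends (1 − rr)^i of the original deposit: Bank 1 lends 7.3·0.9440 = 6.8912, Bank 2 lends 7.3·0.9440² ≈ 6.5053, and so on.
Summing a geometric series: total = 7.3·[0.9440·(1 − 0.9440^4) / (1 − 0.9440)] ≈ 25.3346 billion.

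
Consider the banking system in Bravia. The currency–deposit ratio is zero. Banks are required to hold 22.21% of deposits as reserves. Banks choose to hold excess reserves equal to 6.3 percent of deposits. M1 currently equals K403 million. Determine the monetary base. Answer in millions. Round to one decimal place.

The money multiplier is m = 1 / (rr + e) = 1 / (0.2221 + 0.063) ≈ 3.50754.
MB = M / m = 403 / 3.50754 ≈ 114.8953 million.

K114.9 million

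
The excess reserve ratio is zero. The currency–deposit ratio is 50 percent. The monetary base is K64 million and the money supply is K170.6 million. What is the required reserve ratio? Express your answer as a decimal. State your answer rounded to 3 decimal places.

Using m = M/MB = 170.6/64 = 2.665625. Since m = (1 + c)/(c + rr + e), the denominator satisfies c + rr + e = (1 + c)/m = (1 + 0.5) / 2.665625 ≈ 0.562720.
With c = 0.5 and e = 0, the required reserve ratio is 0.562720 − 0.5 − 0 = 0.06272.

0.063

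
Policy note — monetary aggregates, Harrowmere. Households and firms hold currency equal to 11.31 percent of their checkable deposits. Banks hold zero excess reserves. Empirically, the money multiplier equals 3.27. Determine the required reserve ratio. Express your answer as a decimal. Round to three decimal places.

Using m = 3.27. Since m = (1 + c)/(c + rr + e), the denominator satisfies c + rr + e = (1 + c)/m = (1 + 0.1131) / 3.27 ≈ 0.340398.
With c = 0.1131 and e = 0, the required reserve ratio is 0.340398 − 0.1131 − 0 = 0.227298.

0.227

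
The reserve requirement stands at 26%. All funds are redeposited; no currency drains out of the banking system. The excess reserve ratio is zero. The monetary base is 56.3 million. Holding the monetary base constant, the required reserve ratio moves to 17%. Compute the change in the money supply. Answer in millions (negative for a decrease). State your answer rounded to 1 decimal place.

Initially m₁ = 1 / (0.26) ≈ 3.8462, so M₁ = 3.8462 × 56.3 ≈ 216.5411 million.
After the change m₂ = 1 / (0.17) ≈ 5.8824, so M₂ = 5.8824 × 56.3 ≈ 331.1791 million.
ΔM = M₂ − M₁ = 331.1791 − 216.5411 = 114.638 million.

114.6 million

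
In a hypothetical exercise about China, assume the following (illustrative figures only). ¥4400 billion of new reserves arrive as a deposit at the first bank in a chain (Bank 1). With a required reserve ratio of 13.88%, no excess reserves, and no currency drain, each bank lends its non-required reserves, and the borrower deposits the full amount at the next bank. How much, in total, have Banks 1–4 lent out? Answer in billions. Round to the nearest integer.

¥12283 billion

Bank i lends (1 − rr)^i of the original deposit: Bank 1 lends 4400·0.8612 = 3789.2800, Bank 2 lends 4400·0.8612² ≈ 3263.3279, and so on.
Summing a geometric series: total = 4400·[0.8612·(1 − 0.8612^4) / (1 − 0.8612)] ≈ 12283.2835 billion.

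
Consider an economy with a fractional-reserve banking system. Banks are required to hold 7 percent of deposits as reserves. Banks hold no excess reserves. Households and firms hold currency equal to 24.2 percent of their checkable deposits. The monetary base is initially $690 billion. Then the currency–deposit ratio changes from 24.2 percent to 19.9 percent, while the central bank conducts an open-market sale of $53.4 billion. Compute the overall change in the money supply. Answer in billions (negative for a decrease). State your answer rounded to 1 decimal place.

Before: m₁ = (1 + 0.242) / (0.07 + 0.242) ≈ 3.98077, MB₁ = 690, so M₁ = 3.98077 × 690 = 2746.7313 billion.
After: m₂ = (1 + 0.199) / (0.07 + 0.199) ≈ 4.45725, MB₂ = 690 − 53.4 = 636.6, so M₂ = 4.45725 × 636.6 ≈ 2837.4854 billion.
ΔM = M₂ − M₁ = 2837.4854 − 2746.7313 = 90.7541 billion.

$90.8 billion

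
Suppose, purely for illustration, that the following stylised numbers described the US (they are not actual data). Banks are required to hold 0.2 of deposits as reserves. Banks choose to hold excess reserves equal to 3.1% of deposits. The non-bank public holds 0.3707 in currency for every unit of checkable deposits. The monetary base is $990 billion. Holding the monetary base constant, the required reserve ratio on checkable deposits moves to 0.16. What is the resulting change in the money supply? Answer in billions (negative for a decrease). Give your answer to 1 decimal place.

$160.6 billion

Initially m₁ = (1 + 0.3707) / (0.2 + 0.031 + 0.3707) ≈ 2.27805, so M₁ = 2.27805 × 990 = 2255.2695 billion.
After the change m₂ = (1 + 0.3707) / (0.16 + 0.031 + 0.3707) ≈ 2.44027, so M₂ = 2.44027 × 990 = 2415.8673 billion.
ΔM = M₂ − M₁ = 2415.8673 − 2255.2695 = 160.5978 billion.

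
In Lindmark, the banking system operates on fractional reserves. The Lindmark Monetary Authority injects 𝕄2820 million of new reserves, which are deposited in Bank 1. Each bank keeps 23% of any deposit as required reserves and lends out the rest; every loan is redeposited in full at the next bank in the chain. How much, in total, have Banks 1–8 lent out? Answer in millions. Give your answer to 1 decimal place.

𝕄8274.2 million

Bank i lends (1 − rr)^i of the original deposit: Bank 1 lends 2820·0.7700 = 2171.4000, Bank 2 lends 2820·0.7700² = 1671.9780, and so on.
Summing a geometric series: total = 2820·[0.7700·(1 − 0.7700^8) / (1 − 0.7700)] ≈ 8274.2271 million.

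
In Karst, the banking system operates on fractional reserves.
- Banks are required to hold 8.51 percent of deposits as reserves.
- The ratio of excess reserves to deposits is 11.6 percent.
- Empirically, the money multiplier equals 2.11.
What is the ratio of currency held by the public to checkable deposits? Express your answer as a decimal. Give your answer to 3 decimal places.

Using m = 2.11. From m = (1 + c)/(c + rr + e), rearranging gives 1 + c = m·(c + rr + e), so c·(1 − m) = m·(rr + e) − 1.
Hence c = [m·(rr + e) − 1]/(1 − m) = [2.11 × (0.0851 + 0.116) − 1] / (1 − 2.11) ≈ 0.518630.

0.519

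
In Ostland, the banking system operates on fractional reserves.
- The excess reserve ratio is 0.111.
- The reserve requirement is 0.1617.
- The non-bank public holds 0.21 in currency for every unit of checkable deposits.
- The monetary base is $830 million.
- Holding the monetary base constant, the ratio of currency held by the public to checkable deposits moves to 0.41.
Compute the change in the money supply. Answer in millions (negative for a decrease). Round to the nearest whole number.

-366 million

Initially m₁ = (1 + 0.21) / (0.1617 + 0.111 + 0.21) ≈ 2.5067, so M₁ = 2.5067 × 830 = 2080.561 million.
After the change m₂ = (1 + 0.41) / (0.1617 + 0.111 + 0.41) ≈ 2.0653, so M₂ = 2.0653 × 830 = 1714.199 million.
ΔM = M₂ − M₁ = 1714.199 − 2080.561 = -366.362 million.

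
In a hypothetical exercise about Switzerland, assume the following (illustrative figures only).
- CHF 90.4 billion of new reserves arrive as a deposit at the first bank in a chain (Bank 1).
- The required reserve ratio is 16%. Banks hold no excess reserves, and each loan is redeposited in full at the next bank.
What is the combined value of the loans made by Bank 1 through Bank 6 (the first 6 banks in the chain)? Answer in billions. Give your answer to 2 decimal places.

Bank i lends (1 − rr)^i of the original deposit: Bank 1 lends 90.4·0.8400 = 75.9360, Bank 2 lends 90.4·0.8400² ≈ 63.7862, and so on.
Summing a geometric series: total = 90.4·[0.8400·(1 − 0.8400^6) / (1 − 0.8400)] ≈ 307.8740 billion.

CHF 307.87 billion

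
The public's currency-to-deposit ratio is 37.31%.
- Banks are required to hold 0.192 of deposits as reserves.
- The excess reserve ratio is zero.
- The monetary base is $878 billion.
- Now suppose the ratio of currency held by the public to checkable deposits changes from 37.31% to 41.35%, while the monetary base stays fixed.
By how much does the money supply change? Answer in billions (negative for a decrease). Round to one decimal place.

Initially m₁ = (1 + 0.3731) / (0.192 + 0.3731) ≈ 2.42984, so M₁ = 2.42984 × 878 ≈ 2133.3995 billion.
After the change m₂ = (1 + 0.4135) / (0.192 + 0.4135) ≈ 2.33443, so M₂ = 2.33443 × 878 ≈ 2049.6295 billion.
ΔM = M₂ − M₁ = 2049.6295 − 2133.3995 = -83.77 billion.

-83.8 billion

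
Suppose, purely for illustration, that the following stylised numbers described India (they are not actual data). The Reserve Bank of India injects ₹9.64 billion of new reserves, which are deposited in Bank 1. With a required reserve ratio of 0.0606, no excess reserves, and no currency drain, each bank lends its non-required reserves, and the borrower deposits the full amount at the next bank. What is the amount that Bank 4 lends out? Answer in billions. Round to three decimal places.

Each bank lends a fraction (1 − rr) = 0.9394 of the deposit it receives, so Bank 4 receives 9.64·0.9394^3 and lends 9.64·0.9394^4 ≈ 7.5072 billion.

₹7.507 billion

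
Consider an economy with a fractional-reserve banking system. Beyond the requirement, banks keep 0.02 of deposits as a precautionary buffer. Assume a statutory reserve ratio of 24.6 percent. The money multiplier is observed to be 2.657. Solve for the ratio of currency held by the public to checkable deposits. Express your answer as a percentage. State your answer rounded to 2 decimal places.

17.70%

Using m = 2.657. From m = (1 + c)/(c + rr + e), rearranging gives 1 + c = m·(c + rr + e), so c·(1 − m) = m·(rr + e) − 1.
Hence c = [m·(rr + e) − 1]/(1 − m) = [2.657 × (0.246 + 0.02) − 1] / (1 − 2.657) ≈ 0.176969.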